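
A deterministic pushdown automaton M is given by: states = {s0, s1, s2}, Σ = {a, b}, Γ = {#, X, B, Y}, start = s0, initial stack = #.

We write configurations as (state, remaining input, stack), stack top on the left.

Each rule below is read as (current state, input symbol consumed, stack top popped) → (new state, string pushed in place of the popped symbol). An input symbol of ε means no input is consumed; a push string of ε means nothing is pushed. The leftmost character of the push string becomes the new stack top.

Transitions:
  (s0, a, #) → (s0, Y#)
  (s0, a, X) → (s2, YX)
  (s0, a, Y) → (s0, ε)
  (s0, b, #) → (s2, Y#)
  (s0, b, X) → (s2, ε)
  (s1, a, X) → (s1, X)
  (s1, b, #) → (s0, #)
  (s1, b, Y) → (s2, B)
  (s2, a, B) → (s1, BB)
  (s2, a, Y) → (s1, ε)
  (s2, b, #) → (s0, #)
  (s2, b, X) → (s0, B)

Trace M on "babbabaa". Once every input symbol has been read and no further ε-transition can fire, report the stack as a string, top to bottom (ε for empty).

#

(s0, babbabaa, #) ⊢ (s2, abbabaa, Y#) ⊢ (s1, bbabaa, #) ⊢ (s0, babaa, #) ⊢ (s2, abaa, Y#) ⊢ (s1, baa, #) ⊢ (s0, aa, #) ⊢ (s0, a, Y#) ⊢ (s0, ε, #)
All input consumed in state s0 with stack #.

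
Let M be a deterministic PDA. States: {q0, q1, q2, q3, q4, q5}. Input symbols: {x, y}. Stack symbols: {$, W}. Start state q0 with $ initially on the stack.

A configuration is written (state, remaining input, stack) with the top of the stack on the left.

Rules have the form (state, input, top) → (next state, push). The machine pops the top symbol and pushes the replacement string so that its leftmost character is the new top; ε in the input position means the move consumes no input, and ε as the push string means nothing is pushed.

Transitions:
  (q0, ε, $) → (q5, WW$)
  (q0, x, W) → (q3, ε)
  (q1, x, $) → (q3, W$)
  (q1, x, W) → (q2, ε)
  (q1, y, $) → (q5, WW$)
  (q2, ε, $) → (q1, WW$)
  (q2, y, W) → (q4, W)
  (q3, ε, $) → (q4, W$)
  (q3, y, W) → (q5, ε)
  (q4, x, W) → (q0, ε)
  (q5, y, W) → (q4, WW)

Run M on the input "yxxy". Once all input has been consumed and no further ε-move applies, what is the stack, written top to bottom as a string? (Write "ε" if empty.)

$

(q0, yxxy, $)
  ε-move, top $: go to q5, push WW$ → (q5, yxxy, WW$)
  read y, top W: go to q4, push WW → (q4, xxy, WWW$)
  read x, top W: go to q0, push ε → (q0, xy, WW$)
  read x, top W: go to q3, push ε → (q3, y, W$)
  read y, top W: go to q5, push ε → (q5, ε, $)
All input consumed in state q5 with stack $.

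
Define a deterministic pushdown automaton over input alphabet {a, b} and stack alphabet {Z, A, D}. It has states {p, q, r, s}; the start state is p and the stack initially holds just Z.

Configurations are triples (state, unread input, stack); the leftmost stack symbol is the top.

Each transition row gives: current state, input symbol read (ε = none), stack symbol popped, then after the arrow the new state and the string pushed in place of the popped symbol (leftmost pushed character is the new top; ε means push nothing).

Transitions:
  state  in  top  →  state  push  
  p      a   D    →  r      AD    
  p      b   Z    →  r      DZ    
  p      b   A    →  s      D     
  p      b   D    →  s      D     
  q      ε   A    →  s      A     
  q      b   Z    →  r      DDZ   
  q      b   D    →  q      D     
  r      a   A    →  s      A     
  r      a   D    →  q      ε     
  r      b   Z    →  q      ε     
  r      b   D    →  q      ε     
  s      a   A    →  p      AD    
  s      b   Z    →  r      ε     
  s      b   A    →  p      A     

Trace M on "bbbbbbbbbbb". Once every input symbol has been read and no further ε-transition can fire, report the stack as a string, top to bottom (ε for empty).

(p, bbbbbbbbbbb, Z) ⊢ (r, bbbbbbbbbb, DZ) ⊢ (q, bbbbbbbbb, Z) ⊢ (r, bbbbbbbb, DDZ) ⊢ (q, bbbbbbb, DZ) ⊢ (q, bbbbbb, DZ) ⊢ (q, bbbbb, DZ) ⊢ (q, bbbb, DZ) ⊢ (q, bbb, DZ) ⊢ (q, bb, DZ) ⊢ (q, b, DZ) ⊢ (q, ε, DZ)
All input consumed in state q with stack DZ.

DZ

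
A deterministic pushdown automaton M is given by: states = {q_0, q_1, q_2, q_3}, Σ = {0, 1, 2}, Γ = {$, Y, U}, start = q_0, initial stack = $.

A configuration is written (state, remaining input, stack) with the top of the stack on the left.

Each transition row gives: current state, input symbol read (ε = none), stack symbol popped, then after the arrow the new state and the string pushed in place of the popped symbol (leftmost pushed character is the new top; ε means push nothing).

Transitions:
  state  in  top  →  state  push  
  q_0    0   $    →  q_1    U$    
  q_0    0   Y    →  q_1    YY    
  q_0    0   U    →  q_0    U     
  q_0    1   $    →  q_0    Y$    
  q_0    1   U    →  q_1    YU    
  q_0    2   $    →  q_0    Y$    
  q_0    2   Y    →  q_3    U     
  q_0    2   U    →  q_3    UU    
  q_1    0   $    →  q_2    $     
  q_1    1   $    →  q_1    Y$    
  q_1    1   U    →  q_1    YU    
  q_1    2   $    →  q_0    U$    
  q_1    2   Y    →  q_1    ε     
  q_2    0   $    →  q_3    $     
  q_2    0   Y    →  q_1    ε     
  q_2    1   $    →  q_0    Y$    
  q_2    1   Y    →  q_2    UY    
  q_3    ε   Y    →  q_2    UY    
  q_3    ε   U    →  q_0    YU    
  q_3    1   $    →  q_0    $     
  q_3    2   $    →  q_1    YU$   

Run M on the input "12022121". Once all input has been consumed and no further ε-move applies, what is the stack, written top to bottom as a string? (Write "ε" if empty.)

(q_0, 12022121, $) ⊢ (q_0, 2022121, Y$) ⊢ (q_3, 022121, U$) ⊢ (q_0, 022121, YU$) ⊢ (q_1, 22121, YYU$) ⊢ (q_1, 2121, YU$) ⊢ (q_1, 121, U$) ⊢ (q_1, 21, YU$) ⊢ (q_1, 1, U$) ⊢ (q_1, ε, YU$)
All input consumed in state q_1 with stack YU$.

YU$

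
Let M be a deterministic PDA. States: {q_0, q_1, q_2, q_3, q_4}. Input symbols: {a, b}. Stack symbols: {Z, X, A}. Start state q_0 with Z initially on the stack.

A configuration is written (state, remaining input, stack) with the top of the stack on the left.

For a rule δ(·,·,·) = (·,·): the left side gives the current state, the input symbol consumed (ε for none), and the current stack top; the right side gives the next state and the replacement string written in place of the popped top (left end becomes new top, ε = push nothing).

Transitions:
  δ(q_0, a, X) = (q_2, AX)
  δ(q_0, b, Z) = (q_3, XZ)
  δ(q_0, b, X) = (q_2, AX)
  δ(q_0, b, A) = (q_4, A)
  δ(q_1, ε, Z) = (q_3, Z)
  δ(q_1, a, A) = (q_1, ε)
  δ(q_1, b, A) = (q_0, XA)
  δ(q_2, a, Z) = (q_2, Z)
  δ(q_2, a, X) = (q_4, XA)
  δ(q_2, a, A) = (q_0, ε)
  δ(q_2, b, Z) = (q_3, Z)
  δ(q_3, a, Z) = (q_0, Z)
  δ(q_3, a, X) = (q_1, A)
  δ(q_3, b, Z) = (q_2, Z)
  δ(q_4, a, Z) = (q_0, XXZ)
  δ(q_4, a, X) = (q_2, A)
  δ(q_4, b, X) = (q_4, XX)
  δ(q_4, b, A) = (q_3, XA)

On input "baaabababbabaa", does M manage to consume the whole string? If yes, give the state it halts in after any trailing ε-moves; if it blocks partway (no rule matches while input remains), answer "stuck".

stuck

(q_0, baaabababbabaa, Z)
  read b, top Z: go to q_3, push XZ → (q_3, aaabababbabaa, XZ)
  read a, top X: go to q_1, push A → (q_1, aabababbabaa, AZ)
  read a, top A: go to q_1, push ε → (q_1, abababbabaa, Z)
  ε-move, top Z: go to q_3, push Z → (q_3, abababbabaa, Z)
  read a, top Z: go to q_0, push Z → (q_0, bababbabaa, Z)
  read b, top Z: go to q_3, push XZ → (q_3, ababbabaa, XZ)
  read a, top X: go to q_1, push A → (q_1, babbabaa, AZ)
  read b, top A: go to q_0, push XA → (q_0, abbabaa, XAZ)
  read a, top X: go to q_2, push AX → (q_2, bbabaa, AXAZ)
No transition for (q_2, b, top A); M blocks with input bbabaa remaining.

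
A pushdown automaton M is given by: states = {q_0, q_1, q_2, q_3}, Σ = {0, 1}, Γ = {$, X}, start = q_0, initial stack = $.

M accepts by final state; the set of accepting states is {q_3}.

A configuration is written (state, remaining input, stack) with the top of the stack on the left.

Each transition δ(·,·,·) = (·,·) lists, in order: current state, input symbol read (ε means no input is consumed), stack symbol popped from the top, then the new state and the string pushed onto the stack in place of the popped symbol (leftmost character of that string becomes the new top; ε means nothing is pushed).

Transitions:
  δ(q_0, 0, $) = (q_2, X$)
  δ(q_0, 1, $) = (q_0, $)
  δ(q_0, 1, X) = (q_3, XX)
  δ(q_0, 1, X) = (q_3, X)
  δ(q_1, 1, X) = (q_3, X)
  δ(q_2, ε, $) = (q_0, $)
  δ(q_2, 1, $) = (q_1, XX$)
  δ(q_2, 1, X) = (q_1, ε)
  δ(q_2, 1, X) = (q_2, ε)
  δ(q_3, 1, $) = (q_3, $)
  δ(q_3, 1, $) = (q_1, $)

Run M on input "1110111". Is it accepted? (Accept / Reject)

One accepting computation: (q_0, 1110111, $) ⊢ (q_0, 110111, $) ⊢ (q_0, 10111, $) ⊢ (q_0, 0111, $) ⊢ (q_2, 111, X$) ⊢ (q_2, 11, $) ⊢ (q_1, 1, XX$) ⊢ (q_3, ε, XX$)
All input consumed and state q_3 ∈ F.

Accept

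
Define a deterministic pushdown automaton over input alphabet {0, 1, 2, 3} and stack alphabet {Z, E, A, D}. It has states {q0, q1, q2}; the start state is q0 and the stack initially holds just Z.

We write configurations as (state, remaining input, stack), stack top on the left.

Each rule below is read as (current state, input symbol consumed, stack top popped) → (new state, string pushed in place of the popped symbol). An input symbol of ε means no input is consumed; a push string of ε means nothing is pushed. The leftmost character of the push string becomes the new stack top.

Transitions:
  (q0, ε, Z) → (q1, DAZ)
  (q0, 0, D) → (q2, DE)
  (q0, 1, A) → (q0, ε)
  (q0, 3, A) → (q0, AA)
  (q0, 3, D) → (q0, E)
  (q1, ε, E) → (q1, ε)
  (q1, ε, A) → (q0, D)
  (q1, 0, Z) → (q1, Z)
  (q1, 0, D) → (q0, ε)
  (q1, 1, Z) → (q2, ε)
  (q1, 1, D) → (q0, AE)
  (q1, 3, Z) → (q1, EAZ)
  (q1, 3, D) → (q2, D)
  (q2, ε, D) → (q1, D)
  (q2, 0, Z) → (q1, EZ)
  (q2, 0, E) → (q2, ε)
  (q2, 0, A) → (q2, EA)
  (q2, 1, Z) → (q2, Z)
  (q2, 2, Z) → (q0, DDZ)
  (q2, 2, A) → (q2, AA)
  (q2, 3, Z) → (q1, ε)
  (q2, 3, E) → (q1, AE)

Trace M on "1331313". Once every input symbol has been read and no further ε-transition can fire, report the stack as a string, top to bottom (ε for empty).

(q0, 1331313, Z)
  ε-move, top Z: go to q1, push DAZ → (q1, 1331313, DAZ)
  read 1, top D: go to q0, push AE → (q0, 331313, AEAZ)
  read 3, top A: go to q0, push AA → (q0, 31313, AAEAZ)
  read 3, top A: go to q0, push AA → (q0, 1313, AAAEAZ)
  read 1, top A: go to q0, push ε → (q0, 313, AAEAZ)
  read 3, top A: go to q0, push AA → (q0, 13, AAAEAZ)
  read 1, top A: go to q0, push ε → (q0, 3, AAEAZ)
  read 3, top A: go to q0, push AA → (q0, ε, AAAEAZ)
All input consumed in state q0 with stack AAAEAZ.

AAAEAZ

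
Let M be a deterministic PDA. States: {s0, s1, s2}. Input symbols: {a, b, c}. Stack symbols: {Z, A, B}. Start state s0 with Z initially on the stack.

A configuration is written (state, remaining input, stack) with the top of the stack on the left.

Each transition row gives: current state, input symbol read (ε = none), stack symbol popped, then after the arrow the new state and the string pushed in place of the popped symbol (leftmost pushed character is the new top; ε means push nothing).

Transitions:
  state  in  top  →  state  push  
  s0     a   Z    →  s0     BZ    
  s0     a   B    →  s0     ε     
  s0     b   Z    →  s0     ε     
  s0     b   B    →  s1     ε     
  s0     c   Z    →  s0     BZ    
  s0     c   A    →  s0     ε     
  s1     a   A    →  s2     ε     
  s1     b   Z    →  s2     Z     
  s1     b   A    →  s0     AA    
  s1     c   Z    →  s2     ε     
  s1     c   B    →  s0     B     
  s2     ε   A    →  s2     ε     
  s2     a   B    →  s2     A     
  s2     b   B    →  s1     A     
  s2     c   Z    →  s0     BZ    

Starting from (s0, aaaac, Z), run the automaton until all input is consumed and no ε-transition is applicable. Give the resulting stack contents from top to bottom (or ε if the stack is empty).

BZ

(s0, aaaac, Z) ⊢ (s0, aaac, BZ) ⊢ (s0, aac, Z) ⊢ (s0, ac, BZ) ⊢ (s0, c, Z) ⊢ (s0, ε, BZ)
All input consumed in state s0 with stack BZ.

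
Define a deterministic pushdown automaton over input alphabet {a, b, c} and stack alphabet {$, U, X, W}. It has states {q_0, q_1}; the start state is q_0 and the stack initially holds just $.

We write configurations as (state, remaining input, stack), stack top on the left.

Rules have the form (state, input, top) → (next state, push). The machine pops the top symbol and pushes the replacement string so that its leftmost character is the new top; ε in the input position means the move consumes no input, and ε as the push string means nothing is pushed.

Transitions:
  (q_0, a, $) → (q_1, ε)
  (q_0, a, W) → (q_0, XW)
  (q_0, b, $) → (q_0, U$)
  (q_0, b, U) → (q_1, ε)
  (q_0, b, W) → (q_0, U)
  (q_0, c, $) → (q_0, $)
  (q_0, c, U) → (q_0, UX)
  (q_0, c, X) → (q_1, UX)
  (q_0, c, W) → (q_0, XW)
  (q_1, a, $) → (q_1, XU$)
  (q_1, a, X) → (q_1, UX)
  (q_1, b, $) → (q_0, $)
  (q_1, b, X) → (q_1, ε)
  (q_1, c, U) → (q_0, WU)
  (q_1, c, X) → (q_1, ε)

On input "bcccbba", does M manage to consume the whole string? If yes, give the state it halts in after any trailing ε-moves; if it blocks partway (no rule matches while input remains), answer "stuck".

(q_0, bcccbba, $)
  read b, top $: go to q_0, push U$ → (q_0, cccbba, U$)
  read c, top U: go to q_0, push UX → (q_0, ccbba, UX$)
  read c, top U: go to q_0, push UX → (q_0, cbba, UXX$)
  read c, top U: go to q_0, push UX → (q_0, bba, UXXX$)
  read b, top U: go to q_1, push ε → (q_1, ba, XXX$)
  read b, top X: go to q_1, push ε → (q_1, a, XX$)
  read a, top X: go to q_1, push UX → (q_1, ε, UXX$)
All input consumed; M is in state q_1.

q_1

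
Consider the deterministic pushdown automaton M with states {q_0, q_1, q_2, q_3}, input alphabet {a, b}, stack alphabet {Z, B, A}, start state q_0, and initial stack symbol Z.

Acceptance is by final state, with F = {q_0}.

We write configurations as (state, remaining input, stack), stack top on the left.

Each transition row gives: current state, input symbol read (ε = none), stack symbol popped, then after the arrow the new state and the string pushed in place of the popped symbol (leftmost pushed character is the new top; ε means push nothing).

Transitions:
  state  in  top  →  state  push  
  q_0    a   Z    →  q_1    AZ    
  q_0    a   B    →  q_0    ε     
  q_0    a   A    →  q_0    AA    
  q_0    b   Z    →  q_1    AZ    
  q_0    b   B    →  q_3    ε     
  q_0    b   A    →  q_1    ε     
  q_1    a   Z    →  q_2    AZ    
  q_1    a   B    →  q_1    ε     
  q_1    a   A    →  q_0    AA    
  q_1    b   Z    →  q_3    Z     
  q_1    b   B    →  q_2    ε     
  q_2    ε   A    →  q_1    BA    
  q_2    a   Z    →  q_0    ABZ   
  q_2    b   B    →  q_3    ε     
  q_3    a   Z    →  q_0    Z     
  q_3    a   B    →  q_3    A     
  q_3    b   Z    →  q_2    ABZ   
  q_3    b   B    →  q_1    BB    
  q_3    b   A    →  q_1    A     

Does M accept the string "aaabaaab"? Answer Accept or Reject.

(q_0, aaabaaab, Z)
  read a, top Z: go to q_1, push AZ → (q_1, aabaaab, AZ)
  read a, top A: go to q_0, push AA → (q_0, abaaab, AAZ)
  read a, top A: go to q_0, push AA → (q_0, baaab, AAAZ)
  read b, top A: go to q_1, push ε → (q_1, aaab, AAZ)
  read a, top A: go to q_0, push AA → (q_0, aab, AAAZ)
  read a, top A: go to q_0, push AA → (q_0, ab, AAAAZ)
  read a, top A: go to q_0, push AA → (q_0, b, AAAAAZ)
  read b, top A: go to q_1, push ε → (q_1, ε, AAAAZ)
All input consumed; state q_1 ∉ F and no further ε-move applies.

Reject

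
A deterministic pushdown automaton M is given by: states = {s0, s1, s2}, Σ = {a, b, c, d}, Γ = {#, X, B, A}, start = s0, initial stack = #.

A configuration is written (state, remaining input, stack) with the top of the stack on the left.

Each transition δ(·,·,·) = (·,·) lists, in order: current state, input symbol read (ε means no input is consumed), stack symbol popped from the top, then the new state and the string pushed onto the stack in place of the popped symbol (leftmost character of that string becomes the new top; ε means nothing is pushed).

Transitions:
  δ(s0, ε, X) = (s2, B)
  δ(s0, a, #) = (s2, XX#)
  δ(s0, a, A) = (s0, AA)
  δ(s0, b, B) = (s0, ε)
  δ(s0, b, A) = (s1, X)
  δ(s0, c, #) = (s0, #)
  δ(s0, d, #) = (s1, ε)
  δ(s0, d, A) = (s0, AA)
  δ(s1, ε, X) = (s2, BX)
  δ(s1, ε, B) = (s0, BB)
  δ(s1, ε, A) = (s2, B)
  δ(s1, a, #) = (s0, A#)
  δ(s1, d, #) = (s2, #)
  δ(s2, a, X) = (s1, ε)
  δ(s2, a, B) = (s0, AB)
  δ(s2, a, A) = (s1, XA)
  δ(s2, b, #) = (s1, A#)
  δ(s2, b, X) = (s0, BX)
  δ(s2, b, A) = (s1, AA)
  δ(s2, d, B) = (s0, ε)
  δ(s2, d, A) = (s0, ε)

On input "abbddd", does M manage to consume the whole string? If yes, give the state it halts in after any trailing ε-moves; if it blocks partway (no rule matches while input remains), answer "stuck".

(s0, abbddd, #) ⊢ (s2, bbddd, XX#) ⊢ (s0, bddd, BXX#) ⊢ (s0, ddd, XX#) ⊢ (s2, ddd, BX#) ⊢ (s0, dd, X#) ⊢ (s2, dd, B#) ⊢ (s0, d, #) ⊢ (s1, ε, ε)
All input consumed; M is in state s1.

s1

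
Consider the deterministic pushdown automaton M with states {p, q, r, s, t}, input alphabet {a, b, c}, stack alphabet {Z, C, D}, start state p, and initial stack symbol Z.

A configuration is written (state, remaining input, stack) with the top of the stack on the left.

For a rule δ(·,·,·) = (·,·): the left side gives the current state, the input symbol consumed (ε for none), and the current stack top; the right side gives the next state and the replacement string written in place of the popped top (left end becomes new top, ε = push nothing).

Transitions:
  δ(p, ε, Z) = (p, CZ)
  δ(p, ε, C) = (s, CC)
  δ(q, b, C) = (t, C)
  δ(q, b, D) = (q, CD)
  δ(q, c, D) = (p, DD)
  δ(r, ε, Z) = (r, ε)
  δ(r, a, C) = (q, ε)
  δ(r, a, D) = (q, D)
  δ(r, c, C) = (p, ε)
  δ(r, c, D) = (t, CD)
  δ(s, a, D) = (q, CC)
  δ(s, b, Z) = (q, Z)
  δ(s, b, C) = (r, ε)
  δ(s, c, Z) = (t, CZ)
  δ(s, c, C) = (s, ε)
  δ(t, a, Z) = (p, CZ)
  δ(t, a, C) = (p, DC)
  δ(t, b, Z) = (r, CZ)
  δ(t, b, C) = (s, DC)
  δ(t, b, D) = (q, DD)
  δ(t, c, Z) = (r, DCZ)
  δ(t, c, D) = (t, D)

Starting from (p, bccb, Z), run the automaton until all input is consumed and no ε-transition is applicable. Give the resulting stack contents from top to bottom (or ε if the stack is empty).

(p, bccb, Z)
  ε-move, top Z: go to p, push CZ → (p, bccb, CZ)
  ε-move, top C: go to s, push CC → (s, bccb, CCZ)
  read b, top C: go to r, push ε → (r, ccb, CZ)
  read c, top C: go to p, push ε → (p, cb, Z)
  ε-move, top Z: go to p, push CZ → (p, cb, CZ)
  ε-move, top C: go to s, push CC → (s, cb, CCZ)
  read c, top C: go to s, push ε → (s, b, CZ)
  read b, top C: go to r, push ε → (r, ε, Z)
  ε-move, top Z: go to r, push ε → (r, ε, ε)
All input consumed in state r with stack ε.

ε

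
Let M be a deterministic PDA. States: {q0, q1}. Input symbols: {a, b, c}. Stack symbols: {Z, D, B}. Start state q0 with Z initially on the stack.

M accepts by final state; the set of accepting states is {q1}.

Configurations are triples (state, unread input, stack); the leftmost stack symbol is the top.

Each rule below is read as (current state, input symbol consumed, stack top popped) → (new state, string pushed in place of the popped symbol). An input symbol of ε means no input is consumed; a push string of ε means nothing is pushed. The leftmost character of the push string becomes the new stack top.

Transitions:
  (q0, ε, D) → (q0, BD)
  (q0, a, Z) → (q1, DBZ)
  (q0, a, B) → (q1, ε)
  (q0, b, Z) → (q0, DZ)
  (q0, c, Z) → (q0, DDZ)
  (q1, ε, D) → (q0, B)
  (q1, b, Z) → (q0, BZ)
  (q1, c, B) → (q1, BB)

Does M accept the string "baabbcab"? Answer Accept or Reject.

Reject

(q0, baabbcab, Z)
  read b, top Z: go to q0, push DZ → (q0, aabbcab, DZ)
  ε-move, top D: go to q0, push BD → (q0, aabbcab, BDZ)
  read a, top B: go to q1, push ε → (q1, abbcab, DZ)
  ε-move, top D: go to q0, push B → (q0, abbcab, BZ)
  read a, top B: go to q1, push ε → (q1, bbcab, Z)
  read b, top Z: go to q0, push BZ → (q0, bcab, BZ)
No transition applies at (q0, bcab, BZ); input not fully consumed.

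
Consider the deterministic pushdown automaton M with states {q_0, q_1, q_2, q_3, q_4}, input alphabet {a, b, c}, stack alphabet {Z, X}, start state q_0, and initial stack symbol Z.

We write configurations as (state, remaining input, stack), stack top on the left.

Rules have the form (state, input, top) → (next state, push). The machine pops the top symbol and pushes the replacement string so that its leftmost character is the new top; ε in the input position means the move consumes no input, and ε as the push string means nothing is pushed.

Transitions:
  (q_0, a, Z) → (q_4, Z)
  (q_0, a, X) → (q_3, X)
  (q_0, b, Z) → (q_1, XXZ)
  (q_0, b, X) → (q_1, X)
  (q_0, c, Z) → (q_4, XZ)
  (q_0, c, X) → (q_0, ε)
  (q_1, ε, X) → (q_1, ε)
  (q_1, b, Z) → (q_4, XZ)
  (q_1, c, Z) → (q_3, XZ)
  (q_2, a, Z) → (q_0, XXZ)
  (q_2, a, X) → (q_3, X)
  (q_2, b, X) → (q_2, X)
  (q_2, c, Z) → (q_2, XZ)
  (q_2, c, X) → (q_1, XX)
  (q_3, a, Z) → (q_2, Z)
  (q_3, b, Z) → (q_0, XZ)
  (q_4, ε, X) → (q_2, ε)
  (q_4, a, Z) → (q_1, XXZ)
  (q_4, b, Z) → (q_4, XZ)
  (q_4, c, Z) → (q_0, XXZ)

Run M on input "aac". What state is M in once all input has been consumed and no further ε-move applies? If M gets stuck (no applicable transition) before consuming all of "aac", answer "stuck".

(q_0, aac, Z)
  read a, top Z: go to q_4, push Z → (q_4, ac, Z)
  read a, top Z: go to q_1, push XXZ → (q_1, c, XXZ)
  ε-move, top X: go to q_1, push ε → (q_1, c, XZ)
  ε-move, top X: go to q_1, push ε → (q_1, c, Z)
  read c, top Z: go to q_3, push XZ → (q_3, ε, XZ)
All input consumed; M is in state q_3.

q_3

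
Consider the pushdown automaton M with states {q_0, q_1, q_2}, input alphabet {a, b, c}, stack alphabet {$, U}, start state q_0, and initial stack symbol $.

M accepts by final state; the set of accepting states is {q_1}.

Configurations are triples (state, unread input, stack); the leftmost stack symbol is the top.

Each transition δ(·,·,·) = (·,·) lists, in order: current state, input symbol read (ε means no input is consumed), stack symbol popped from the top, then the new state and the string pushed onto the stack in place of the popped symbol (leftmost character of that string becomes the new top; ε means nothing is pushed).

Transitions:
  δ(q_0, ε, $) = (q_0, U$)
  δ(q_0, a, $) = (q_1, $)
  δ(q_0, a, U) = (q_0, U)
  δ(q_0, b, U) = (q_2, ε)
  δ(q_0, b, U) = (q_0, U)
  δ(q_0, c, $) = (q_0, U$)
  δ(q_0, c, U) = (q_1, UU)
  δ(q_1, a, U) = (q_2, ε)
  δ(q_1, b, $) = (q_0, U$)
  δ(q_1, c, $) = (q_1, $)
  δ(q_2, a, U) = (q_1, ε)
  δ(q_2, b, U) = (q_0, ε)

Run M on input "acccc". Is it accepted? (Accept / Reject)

Accept

One accepting computation: (q_0, acccc, $) ⊢ (q_1, cccc, $) ⊢ (q_1, ccc, $) ⊢ (q_1, cc, $) ⊢ (q_1, c, $) ⊢ (q_1, ε, $)
All input consumed and state q_1 ∈ F.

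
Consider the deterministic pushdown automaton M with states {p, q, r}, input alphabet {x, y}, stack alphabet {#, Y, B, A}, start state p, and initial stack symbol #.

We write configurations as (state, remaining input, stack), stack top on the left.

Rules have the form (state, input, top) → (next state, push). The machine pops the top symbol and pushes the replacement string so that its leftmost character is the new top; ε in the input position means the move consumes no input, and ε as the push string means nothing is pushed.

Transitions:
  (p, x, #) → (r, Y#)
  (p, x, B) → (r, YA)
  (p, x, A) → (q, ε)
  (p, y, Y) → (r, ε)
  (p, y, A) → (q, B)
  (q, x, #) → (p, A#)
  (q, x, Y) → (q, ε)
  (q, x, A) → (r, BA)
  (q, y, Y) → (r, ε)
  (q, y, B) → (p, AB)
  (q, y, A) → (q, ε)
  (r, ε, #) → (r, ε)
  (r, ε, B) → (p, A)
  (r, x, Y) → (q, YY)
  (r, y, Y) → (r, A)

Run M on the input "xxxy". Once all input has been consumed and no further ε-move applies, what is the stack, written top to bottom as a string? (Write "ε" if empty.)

ε

(p, xxxy, #) ⊢ (r, xxy, Y#) ⊢ (q, xy, YY#) ⊢ (q, y, Y#) ⊢ (r, ε, #) ⊢ (r, ε, ε)
All input consumed in state r with stack ε.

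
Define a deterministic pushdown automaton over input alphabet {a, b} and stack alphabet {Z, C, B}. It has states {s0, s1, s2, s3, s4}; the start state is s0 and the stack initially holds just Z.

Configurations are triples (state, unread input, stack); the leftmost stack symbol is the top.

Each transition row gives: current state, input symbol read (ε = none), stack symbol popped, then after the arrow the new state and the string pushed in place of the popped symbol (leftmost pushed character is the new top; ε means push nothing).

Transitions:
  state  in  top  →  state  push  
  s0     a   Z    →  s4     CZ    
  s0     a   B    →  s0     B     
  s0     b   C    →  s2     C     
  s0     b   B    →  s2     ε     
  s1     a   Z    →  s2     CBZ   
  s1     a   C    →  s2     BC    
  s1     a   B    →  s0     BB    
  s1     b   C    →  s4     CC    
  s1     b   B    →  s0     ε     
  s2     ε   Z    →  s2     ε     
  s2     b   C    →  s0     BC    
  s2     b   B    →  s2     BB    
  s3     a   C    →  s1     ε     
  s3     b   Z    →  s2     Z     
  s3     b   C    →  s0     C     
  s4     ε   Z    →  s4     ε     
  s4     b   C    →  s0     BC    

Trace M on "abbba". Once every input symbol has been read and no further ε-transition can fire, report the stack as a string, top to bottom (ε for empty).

BCZ

(s0, abbba, Z)
  read a, top Z: go to s4, push CZ → (s4, bbba, CZ)
  read b, top C: go to s0, push BC → (s0, bba, BCZ)
  read b, top B: go to s2, push ε → (s2, ba, CZ)
  read b, top C: go to s0, push BC → (s0, a, BCZ)
  read a, top B: go to s0, push B → (s0, ε, BCZ)
All input consumed in state s0 with stack BCZ.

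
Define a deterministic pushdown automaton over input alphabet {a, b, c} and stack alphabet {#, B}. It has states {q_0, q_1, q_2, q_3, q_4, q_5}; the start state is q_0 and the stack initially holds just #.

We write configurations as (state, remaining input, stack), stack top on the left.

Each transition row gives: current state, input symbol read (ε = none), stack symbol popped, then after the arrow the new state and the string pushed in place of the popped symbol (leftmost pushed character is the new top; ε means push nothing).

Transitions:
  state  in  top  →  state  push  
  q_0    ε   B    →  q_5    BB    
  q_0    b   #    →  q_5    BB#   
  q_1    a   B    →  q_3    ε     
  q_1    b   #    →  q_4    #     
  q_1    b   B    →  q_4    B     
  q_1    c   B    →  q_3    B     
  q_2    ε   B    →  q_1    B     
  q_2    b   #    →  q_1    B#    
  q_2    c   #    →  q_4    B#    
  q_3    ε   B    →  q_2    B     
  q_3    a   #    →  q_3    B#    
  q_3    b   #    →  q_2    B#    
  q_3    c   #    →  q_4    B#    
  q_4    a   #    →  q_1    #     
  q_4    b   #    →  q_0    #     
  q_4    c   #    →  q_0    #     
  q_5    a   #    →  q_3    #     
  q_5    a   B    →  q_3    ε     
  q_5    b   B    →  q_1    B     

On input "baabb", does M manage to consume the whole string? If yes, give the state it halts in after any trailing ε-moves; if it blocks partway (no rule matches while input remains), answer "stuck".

(q_0, baabb, #)
  read b, top #: go to q_5, push BB# → (q_5, aabb, BB#)
  read a, top B: go to q_3, push ε → (q_3, abb, B#)
  ε-move, top B: go to q_2, push B → (q_2, abb, B#)
  ε-move, top B: go to q_1, push B → (q_1, abb, B#)
  read a, top B: go to q_3, push ε → (q_3, bb, #)
  read b, top #: go to q_2, push B# → (q_2, b, B#)
  ε-move, top B: go to q_1, push B → (q_1, b, B#)
  read b, top B: go to q_4, push B → (q_4, ε, B#)
All input consumed; M is in state q_4.

q_4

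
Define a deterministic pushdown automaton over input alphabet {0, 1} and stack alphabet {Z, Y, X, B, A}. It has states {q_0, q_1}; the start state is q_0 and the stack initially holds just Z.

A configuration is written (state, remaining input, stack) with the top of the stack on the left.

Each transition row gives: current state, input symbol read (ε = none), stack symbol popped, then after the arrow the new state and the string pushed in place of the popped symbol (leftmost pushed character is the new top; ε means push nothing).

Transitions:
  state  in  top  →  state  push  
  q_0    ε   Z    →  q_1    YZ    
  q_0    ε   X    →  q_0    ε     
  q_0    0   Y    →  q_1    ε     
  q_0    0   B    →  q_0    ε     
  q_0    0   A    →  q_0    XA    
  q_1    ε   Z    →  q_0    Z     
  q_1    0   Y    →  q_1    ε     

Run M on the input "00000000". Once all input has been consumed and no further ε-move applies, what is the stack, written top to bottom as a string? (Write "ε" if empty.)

(q_0, 00000000, Z)
  ε-move, top Z: go to q_1, push YZ → (q_1, 00000000, YZ)
  read 0, top Y: go to q_1, push ε → (q_1, 0000000, Z)
  ε-move, top Z: go to q_0, push Z → (q_0, 0000000, Z)
  ε-move, top Z: go to q_1, push YZ → (q_1, 0000000, YZ)
  read 0, top Y: go to q_1, push ε → (q_1, 000000, Z)
  ε-move, top Z: go to q_0, push Z → (q_0, 000000, Z)
  ε-move, top Z: go to q_1, push YZ → (q_1, 000000, YZ)
  read 0, top Y: go to q_1, push ε → (q_1, 00000, Z)
  ε-move, top Z: go to q_0, push Z → (q_0, 00000, Z)
  ε-move, top Z: go to q_1, push YZ → (q_1, 00000, YZ)
  read 0, top Y: go to q_1, push ε → (q_1, 0000, Z)
  ε-move, top Z: go to q_0, push Z → (q_0, 0000, Z)
  ε-move, top Z: go to q_1, push YZ → (q_1, 0000, YZ)
  read 0, top Y: go to q_1, push ε → (q_1, 000, Z)
  ε-move, top Z: go to q_0, push Z → (q_0, 000, Z)
  ε-move, top Z: go to q_1, push YZ → (q_1, 000, YZ)
  read 0, top Y: go to q_1, push ε → (q_1, 00, Z)
  ε-move, top Z: go to q_0, push Z → (q_0, 00, Z)
  ε-move, top Z: go to q_1, push YZ → (q_1, 00, YZ)
  read 0, top Y: go to q_1, push ε → (q_1, 0, Z)
  ε-move, top Z: go to q_0, push Z → (q_0, 0, Z)
  ε-move, top Z: go to q_1, push YZ → (q_1, 0, YZ)
  read 0, top Y: go to q_1, push ε → (q_1, ε, Z)
  ε-move, top Z: go to q_0, push Z → (q_0, ε, Z)
  ε-move, top Z: go to q_1, push YZ → (q_1, ε, YZ)
All input consumed in state q_1 with stack YZ.

YZ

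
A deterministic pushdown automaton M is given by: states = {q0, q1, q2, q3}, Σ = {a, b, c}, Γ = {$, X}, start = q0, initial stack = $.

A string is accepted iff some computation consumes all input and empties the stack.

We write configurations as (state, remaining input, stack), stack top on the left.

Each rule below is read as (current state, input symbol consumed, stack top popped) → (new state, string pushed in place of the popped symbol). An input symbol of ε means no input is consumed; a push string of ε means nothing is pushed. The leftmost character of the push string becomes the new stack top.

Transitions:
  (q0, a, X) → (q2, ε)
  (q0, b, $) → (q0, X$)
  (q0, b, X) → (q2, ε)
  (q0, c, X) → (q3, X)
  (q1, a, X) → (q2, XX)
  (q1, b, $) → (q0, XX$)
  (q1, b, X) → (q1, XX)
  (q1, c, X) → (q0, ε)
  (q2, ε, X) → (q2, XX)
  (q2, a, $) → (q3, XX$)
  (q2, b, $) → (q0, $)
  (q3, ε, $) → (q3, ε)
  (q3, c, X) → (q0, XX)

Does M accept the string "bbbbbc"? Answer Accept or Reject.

(q0, bbbbbc, $) ⊢ (q0, bbbbc, X$) ⊢ (q2, bbbc, $) ⊢ (q0, bbc, $) ⊢ (q0, bc, X$) ⊢ (q2, c, $)
No transition applies at (q2, c, $); input not fully consumed.

Reject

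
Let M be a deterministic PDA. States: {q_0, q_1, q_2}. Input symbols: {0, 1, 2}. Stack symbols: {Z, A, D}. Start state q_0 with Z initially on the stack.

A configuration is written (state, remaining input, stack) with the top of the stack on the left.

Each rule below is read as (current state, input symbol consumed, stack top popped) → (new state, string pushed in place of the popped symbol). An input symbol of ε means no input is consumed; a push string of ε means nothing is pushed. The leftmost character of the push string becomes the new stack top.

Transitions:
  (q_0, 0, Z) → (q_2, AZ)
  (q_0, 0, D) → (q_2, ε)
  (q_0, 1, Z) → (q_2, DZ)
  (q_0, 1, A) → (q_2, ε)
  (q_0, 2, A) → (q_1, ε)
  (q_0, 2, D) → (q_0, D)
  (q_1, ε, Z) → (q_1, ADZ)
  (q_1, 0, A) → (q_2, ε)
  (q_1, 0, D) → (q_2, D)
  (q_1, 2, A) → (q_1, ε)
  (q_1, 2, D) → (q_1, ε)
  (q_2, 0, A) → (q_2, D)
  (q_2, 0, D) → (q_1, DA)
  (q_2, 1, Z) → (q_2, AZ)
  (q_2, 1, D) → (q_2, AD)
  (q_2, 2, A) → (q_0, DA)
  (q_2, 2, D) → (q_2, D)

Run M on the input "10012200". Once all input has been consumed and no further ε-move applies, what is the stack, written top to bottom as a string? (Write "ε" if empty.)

(q_0, 10012200, Z)
  read 1, top Z: go to q_2, push DZ → (q_2, 0012200, DZ)
  read 0, top D: go to q_1, push DA → (q_1, 012200, DAZ)
  read 0, top D: go to q_2, push D → (q_2, 12200, DAZ)
  read 1, top D: go to q_2, push AD → (q_2, 2200, ADAZ)
  read 2, top A: go to q_0, push DA → (q_0, 200, DADAZ)
  read 2, top D: go to q_0, push D → (q_0, 00, DADAZ)
  read 0, top D: go to q_2, push ε → (q_2, 0, ADAZ)
  read 0, top A: go to q_2, push D → (q_2, ε, DDAZ)
All input consumed in state q_2 with stack DDAZ.

DDAZ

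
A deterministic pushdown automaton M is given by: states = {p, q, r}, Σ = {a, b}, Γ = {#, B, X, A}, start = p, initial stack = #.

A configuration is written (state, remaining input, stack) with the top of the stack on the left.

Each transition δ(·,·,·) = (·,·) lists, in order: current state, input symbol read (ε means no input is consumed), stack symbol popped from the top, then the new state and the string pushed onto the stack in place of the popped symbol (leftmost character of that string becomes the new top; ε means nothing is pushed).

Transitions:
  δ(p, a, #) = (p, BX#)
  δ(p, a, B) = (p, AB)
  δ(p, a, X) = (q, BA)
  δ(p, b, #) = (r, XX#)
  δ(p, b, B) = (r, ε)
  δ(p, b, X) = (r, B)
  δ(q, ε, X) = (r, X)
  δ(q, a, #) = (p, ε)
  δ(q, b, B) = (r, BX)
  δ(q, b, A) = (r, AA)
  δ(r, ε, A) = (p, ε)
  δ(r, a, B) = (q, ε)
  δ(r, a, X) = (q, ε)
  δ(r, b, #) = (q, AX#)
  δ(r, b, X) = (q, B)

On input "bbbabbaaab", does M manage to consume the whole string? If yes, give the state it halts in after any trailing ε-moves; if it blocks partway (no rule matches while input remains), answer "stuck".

stuck

(p, bbbabbaaab, #)
  read b, top #: go to r, push XX# → (r, bbabbaaab, XX#)
  read b, top X: go to q, push B → (q, babbaaab, BX#)
  read b, top B: go to r, push BX → (r, abbaaab, BXX#)
  read a, top B: go to q, push ε → (q, bbaaab, XX#)
  ε-move, top X: go to r, push X → (r, bbaaab, XX#)
  read b, top X: go to q, push B → (q, baaab, BX#)
  read b, top B: go to r, push BX → (r, aaab, BXX#)
  read a, top B: go to q, push ε → (q, aab, XX#)
  ε-move, top X: go to r, push X → (r, aab, XX#)
  read a, top X: go to q, push ε → (q, ab, X#)
  ε-move, top X: go to r, push X → (r, ab, X#)
  read a, top X: go to q, push ε → (q, b, #)
No transition for (q, b, top #); M blocks with input b remaining.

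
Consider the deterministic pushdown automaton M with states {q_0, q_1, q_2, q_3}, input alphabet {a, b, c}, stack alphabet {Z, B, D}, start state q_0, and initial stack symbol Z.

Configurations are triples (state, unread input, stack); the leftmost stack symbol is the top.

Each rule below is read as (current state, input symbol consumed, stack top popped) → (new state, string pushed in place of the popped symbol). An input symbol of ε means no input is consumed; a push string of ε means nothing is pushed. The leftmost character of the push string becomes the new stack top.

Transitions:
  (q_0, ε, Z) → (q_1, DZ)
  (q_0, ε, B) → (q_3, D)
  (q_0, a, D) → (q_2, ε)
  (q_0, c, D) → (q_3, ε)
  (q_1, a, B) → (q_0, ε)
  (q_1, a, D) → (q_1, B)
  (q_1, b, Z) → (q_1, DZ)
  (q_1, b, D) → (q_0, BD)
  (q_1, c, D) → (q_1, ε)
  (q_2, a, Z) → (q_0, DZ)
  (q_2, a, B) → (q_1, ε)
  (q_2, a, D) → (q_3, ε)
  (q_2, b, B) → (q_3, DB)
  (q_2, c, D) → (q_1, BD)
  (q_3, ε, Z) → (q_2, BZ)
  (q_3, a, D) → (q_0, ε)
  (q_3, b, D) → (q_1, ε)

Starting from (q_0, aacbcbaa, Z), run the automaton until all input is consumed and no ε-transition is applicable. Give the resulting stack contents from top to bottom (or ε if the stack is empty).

DZ

(q_0, aacbcbaa, Z)
  ε-move, top Z: go to q_1, push DZ → (q_1, aacbcbaa, DZ)
  read a, top D: go to q_1, push B → (q_1, acbcbaa, BZ)
  read a, top B: go to q_0, push ε → (q_0, cbcbaa, Z)
  ε-move, top Z: go to q_1, push DZ → (q_1, cbcbaa, DZ)
  read c, top D: go to q_1, push ε → (q_1, bcbaa, Z)
  read b, top Z: go to q_1, push DZ → (q_1, cbaa, DZ)
  read c, top D: go to q_1, push ε → (q_1, baa, Z)
  read b, top Z: go to q_1, push DZ → (q_1, aa, DZ)
  read a, top D: go to q_1, push B → (q_1, a, BZ)
  read a, top B: go to q_0, push ε → (q_0, ε, Z)
  ε-move, top Z: go to q_1, push DZ → (q_1, ε, DZ)
All input consumed in state q_1 with stack DZ.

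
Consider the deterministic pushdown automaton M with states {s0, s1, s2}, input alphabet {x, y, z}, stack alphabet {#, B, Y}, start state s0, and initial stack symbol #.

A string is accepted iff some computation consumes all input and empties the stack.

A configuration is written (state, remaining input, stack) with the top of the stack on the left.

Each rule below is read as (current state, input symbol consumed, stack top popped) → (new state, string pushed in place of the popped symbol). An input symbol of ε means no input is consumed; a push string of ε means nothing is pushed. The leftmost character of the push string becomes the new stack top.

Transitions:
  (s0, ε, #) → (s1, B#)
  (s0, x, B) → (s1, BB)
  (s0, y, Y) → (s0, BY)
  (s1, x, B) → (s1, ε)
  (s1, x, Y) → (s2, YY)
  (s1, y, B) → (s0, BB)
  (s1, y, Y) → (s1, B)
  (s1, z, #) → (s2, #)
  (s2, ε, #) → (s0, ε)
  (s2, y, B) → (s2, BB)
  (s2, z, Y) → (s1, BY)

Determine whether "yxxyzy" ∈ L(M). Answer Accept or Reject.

(s0, yxxyzy, #)
  ε-move, top #: go to s1, push B# → (s1, yxxyzy, B#)
  read y, top B: go to s0, push BB → (s0, xxyzy, BB#)
  read x, top B: go to s1, push BB → (s1, xyzy, BBB#)
  read x, top B: go to s1, push ε → (s1, yzy, BB#)
  read y, top B: go to s0, push BB → (s0, zy, BBB#)
No transition applies at (s0, zy, BBB#); input not fully consumed.

Reject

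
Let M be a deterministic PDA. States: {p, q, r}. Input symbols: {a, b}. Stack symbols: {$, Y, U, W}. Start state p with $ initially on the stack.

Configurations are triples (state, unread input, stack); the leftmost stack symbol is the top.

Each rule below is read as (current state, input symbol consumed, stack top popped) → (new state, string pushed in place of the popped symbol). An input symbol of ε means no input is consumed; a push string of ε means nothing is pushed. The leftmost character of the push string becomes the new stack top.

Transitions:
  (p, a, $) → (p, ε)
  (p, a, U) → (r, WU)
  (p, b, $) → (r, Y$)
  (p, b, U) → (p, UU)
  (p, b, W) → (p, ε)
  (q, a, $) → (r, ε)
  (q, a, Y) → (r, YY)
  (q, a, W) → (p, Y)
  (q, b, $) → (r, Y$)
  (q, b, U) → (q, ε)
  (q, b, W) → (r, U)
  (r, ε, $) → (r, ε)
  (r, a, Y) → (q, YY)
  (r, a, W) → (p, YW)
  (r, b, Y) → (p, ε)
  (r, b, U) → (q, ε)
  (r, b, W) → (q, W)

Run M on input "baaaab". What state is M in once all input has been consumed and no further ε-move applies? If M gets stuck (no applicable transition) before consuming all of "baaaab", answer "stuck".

(p, baaaab, $)
  read b, top $: go to r, push Y$ → (r, aaaab, Y$)
  read a, top Y: go to q, push YY → (q, aaab, YY$)
  read a, top Y: go to r, push YY → (r, aab, YYY$)
  read a, top Y: go to q, push YY → (q, ab, YYYY$)
  read a, top Y: go to r, push YY → (r, b, YYYYY$)
  read b, top Y: go to p, push ε → (p, ε, YYYY$)
All input consumed; M is in state p.

p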